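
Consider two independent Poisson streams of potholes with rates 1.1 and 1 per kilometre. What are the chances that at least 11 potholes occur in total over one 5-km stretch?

0.4793

Independent Poisson processes superpose: combined rate λ = 1.1 + 1 = 2.1 per kilometre.
Over the interval, μ = 2.1 × 5 = 10.5 (a 5-km stretch = 5 kilometres).
P(N ≥ 11) = 1 − P(N ≤ 10) ≈ 0.4793.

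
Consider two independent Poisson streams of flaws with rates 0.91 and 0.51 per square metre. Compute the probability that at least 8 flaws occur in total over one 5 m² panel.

Independent Poisson processes superpose: combined rate λ = 0.91 + 0.51 = 1.42 per square metre.
Over the interval, μ = 1.42 × 5 = 7.1 (a 5 m² panel = 5 square metres).
P(N ≥ 8) = 1 − P(N ≤ 7) ≈ 0.4162.

0.4162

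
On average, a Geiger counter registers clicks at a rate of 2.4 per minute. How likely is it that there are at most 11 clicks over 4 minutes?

Over the interval, μ = 2.4 × 4 = 9.6 (4 minutes).
P(N ≤ 11) = Σ_{j=0}^{11} e^(−μ) μ^j/j! ≈ 0.7412.

0.7412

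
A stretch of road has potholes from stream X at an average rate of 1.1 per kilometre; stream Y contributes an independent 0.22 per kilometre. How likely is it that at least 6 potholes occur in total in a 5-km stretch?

Independent Poisson processes superpose: combined rate λ = 1.1 + 0.22 = 1.32 per kilometre.
Over the interval, μ = 1.32 × 5 = 6.6 (a 5-km stretch = 5 kilometres).
P(N ≥ 6) = 1 − P(N ≤ 5) ≈ 0.6453.

0.6453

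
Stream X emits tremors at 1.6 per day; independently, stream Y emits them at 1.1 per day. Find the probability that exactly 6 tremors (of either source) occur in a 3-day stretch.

0.1191

Independent Poisson processes superpose: combined rate λ = 1.6 + 1.1 = 2.7 per day.
Over the interval, μ = 2.7 × 3 = 8.1 (a 3-day stretch = 3 days).
P(N = 6) = e^(−8.1) · 8.1^6/6! ≈ 0.1191.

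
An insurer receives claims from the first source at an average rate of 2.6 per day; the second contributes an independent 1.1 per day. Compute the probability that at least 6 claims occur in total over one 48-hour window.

0.7474

Independent Poisson processes superpose: combined rate λ = 2.6 + 1.1 = 3.7 per day.
Over the interval, μ = 3.7 × 2 = 7.4 (a 48-hour window = 2 days).
P(N ≥ 6) = 1 − P(N ≤ 5) ≈ 0.7474.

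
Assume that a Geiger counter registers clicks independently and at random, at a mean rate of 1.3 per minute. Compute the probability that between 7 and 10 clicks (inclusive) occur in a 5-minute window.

0.4066

Over the interval, μ = 1.3 × 5 = 6.5 (a 5-minute window = 5 minutes).
P(7 ≤ N ≤ 10) = Σ_{j=7}^{10} e^(−6.5) · 6.5^j/j! ≈ 0.4066.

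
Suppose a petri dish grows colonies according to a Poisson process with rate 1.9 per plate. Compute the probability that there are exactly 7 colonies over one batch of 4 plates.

Over the interval, μ = 1.9 × 4 = 7.6 (a batch of 4 plates = 4 plates).
P(N = 7) = e^(−μ) μ^7/7! = e^(−7.6) · 7.6^7/5040 ≈ 0.1454.

0.1454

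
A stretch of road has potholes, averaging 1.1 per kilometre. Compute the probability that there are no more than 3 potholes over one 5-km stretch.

Over the interval, μ = 1.1 × 5 = 5.5 (a 5-km stretch = 5 kilometres).
P(N ≤ 3) = Σ_{j=0}^{3} e^(−μ) μ^j/j! ≈ 0.2017.

0.2017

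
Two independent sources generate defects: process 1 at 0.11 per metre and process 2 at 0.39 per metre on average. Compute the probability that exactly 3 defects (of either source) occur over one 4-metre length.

0.1804

Independent Poisson processes superpose: combined rate λ = 0.11 + 0.39 = 0.5 per metre.
Over the interval, μ = 0.5 × 4 = 2 (a 4-metre length = 4 metres).
P(N = 3) = e^(−2) · 2^3/3! ≈ 0.1804.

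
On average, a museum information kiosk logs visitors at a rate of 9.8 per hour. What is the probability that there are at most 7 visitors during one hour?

With mean μ = 9.8 per hour,
P(N ≤ 7) = Σ_{j=0}^{7} e^(−μ) μ^j/j! ≈ 0.2388.

0.2388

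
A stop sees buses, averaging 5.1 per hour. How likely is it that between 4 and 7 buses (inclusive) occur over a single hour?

0.6047

With mean μ = 5.1 per hour,
P(4 ≤ N ≤ 7) = Σ_{j=4}^{7} e^(−5.1) · 5.1^j/j! ≈ 0.6047.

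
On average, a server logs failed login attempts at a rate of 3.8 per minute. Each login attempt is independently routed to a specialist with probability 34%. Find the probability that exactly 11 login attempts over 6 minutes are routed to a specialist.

0.0654

Thinning: the login attempts that are routed to a specialist themselves form a Poisson process with rate 0.34 × 3.8 = 1.292 per minute.
Over the interval, μ = 1.292 × 6 = 7.752 (6 minutes).
P(N = 11) = e^(−7.752) · 7.752^11/11! ≈ 0.0654.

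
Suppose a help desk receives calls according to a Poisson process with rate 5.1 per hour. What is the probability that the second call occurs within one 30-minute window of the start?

Over the interval, μ = 5.1 × 0.5 = 2.55 (a 30-minute window = 0.5 hours).
The second arrival falls in the interval iff at least 2 events occur there: P(S_2 ≤ t) = P(N ≥ 2) = 1 − P(N ≤ 1) ≈ 0.7228.

0.7228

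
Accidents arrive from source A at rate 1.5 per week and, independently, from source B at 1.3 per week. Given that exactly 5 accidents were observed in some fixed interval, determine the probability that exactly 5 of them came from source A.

0.0441

Given the total, each event is independently from source A with probability p = λ_A/(λ_A+λ_B) = 1.5/2.8 ≈ 0.5357.
So K ~ Binomial(5, 1.5/2.8): P(K = 5) = C(5,5) · (1.5/2.8)^5 · (1.3/2.8)^0 ≈ 0.0441.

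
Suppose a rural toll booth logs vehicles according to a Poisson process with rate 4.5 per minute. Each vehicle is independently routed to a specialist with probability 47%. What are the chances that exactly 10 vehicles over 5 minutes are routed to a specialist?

Thinning: the vehicles that are routed to a specialist themselves form a Poisson process with rate 0.47 × 4.5 = 2.115 per minute.
Over the interval, μ = 2.115 × 5 = 10.575 (5 minutes).
P(N = 10) = e^(−10.575) · 10.575^10/10! ≈ 0.1231.

0.1231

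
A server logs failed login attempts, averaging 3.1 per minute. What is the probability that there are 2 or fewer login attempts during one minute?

With mean μ = 3.1 per minute,
P(N ≤ 2) = Σ_{j=0}^{2} e^(−μ) μ^j/j! ≈ 0.4012.

0.4012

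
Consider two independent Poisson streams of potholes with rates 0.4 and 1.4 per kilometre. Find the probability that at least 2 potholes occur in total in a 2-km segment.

Independent Poisson processes superpose: combined rate λ = 0.4 + 1.4 = 1.8 per kilometre.
Over the interval, μ = 1.8 × 2 = 3.6 (a 2-km segment = 2 kilometres).
P(N ≥ 2) = 1 − P(N ≤ 1) ≈ 0.8743.

0.8743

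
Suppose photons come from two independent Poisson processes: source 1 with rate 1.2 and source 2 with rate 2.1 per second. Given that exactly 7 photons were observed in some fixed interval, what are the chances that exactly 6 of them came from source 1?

0.0103

Given the total, each event is independently from source 1 with probability p = λ_1/(λ_1+λ_2) = 1.2/3.3 ≈ 0.3636.
So K ~ Binomial(7, 1.2/3.3): P(K = 6) = C(7,6) · (1.2/3.3)^6 · (2.1/3.3)^1 ≈ 0.0103.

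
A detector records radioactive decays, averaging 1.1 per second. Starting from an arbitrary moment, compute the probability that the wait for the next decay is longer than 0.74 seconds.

0.4431

The wait for the next event is exponential with rate λ = 1.1 per second.
P(T > 0.74) = e^(−λt) = e^(−1.1 × 0.74) = e^(−0.814) ≈ 0.4431.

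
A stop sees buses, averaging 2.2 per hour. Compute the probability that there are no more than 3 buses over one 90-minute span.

0.5803

Over the interval, μ = 2.2 × 1.5 = 3.3 (a 90-minute span = 1.5 hours).
P(N ≤ 3) = Σ_{j=0}^{3} e^(−μ) μ^j/j! ≈ 0.5803.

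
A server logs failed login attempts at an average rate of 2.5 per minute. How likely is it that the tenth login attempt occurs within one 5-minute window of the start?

0.7986

Over the interval, μ = 2.5 × 5 = 12.5 (a 5-minute window = 5 minutes).
The tenth arrival falls in the interval iff at least 10 events occur there: P(S_10 ≤ t) = P(N ≥ 10) = 1 − P(N ≤ 9) ≈ 0.7986.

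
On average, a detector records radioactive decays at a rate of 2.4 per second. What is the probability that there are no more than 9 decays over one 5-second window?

Over the interval, μ = 2.4 × 5 = 12 (a 5-second window = 5 seconds).
P(N ≤ 9) = Σ_{j=0}^{9} e^(−μ) μ^j/j! ≈ 0.2424.

0.2424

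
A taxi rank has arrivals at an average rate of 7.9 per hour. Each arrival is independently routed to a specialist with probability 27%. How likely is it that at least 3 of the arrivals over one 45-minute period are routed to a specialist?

Thinning: the arrivals that are routed to a specialist themselves form a Poisson process with rate 0.27 × 7.9 = 2.133 per hour.
Over the interval, μ = 2.133 × 0.75 = 1.59975 (a 45-minute period = 0.75 hours).
P(N ≥ 3) = 1 − P(N ≤ 2) ≈ 0.2166.

0.2166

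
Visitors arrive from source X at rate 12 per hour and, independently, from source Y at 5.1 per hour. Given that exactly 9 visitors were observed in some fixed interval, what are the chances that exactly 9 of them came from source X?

Given the total, each event is independently from source X with probability p = λ_X/(λ_X+λ_Y) = 12/17.1 ≈ 0.7018.
So K ~ Binomial(9, 12/17.1): P(K = 9) = C(9,9) · (12/17.1)^9 · (5.1/17.1)^0 ≈ 0.0413.

0.0413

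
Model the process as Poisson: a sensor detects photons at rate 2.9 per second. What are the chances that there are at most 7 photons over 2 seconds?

Over the interval, μ = 2.9 × 2 = 5.8 (2 seconds).
P(N ≤ 7) = Σ_{j=0}^{7} e^(−μ) μ^j/j! ≈ 0.7710.

0.7710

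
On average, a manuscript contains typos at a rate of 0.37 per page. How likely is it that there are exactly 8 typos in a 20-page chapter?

0.1363

Over the interval, μ = 0.37 × 20 = 7.4 (a 20-page chapter = 20 pages).
P(N = 8) = e^(−μ) μ^8/8! = e^(−7.4) · 7.4^8/40320 ≈ 0.1363.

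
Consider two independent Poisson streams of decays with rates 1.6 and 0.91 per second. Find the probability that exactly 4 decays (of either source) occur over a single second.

Independent Poisson processes superpose: combined rate λ = 1.6 + 0.91 = 2.51 per second.
So μ = 2.51.
P(N = 4) = e^(−2.51) · 2.51^4/4! ≈ 0.1344.

0.1344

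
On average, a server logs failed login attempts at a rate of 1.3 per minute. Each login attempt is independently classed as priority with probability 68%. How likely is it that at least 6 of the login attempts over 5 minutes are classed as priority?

Thinning: the login attempts that are classed as priority themselves form a Poisson process with rate 0.68 × 1.3 = 0.884 per minute.
Over the interval, μ = 0.884 × 5 = 4.42 (5 minutes).
P(N ≥ 6) = 1 − P(N ≤ 5) ≈ 0.2835.

0.2835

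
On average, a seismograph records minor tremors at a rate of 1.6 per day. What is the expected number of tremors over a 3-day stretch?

4.8

E[N] = λt = 1.6 × 3 = 4.8 (a 3-day stretch = 3 days).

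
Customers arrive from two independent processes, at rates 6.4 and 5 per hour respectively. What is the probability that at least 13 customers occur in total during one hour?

0.3558

Independent Poisson processes superpose: combined rate λ = 6.4 + 5 = 11.4 per hour.
So μ = 11.4.
P(N ≥ 13) = 1 − P(N ≤ 12) ≈ 0.3558.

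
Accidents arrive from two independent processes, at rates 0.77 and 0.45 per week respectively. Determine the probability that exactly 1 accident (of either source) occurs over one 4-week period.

Independent Poisson processes superpose: combined rate λ = 0.77 + 0.45 = 1.22 per week.
Over the interval, μ = 1.22 × 4 = 4.88 (a 4-week period = 4 weeks).
P(N = 1) = e^(−4.88) · 4.88^1/1! ≈ 0.0371.

0.0371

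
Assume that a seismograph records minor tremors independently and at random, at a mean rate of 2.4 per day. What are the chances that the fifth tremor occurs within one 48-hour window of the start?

0.5237

Over the interval, μ = 2.4 × 2 = 4.8 (a 48-hour window = 2 days).
The fifth arrival falls in the interval iff at least 5 events occur there: P(S_5 ≤ t) = P(N ≥ 5) = 1 − P(N ≤ 4) ≈ 0.5237.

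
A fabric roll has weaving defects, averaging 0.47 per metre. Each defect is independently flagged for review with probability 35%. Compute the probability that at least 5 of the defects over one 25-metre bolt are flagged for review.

0.3931

Thinning: the defects that are flagged for review themselves form a Poisson process with rate 0.35 × 0.47 = 0.1645 per metre.
Over the interval, μ = 0.1645 × 25 = 4.1125 (a 25-metre bolt = 25 metres).
P(N ≥ 5) = 1 − P(N ≤ 4) ≈ 0.3931.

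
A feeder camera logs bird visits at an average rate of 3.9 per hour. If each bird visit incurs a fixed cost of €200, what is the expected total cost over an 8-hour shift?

E[N] = 3.9 × 8 = 31.2 (an 8-hour shift = 8 hours); E[cost] = 31.2 × €200 = €6240.

€6240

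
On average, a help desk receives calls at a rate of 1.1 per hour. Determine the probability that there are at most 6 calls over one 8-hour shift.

Over the interval, μ = 1.1 × 8 = 8.8 (an 8-hour shift = 8 hours).
P(N ≤ 6) = Σ_{j=0}^{6} e^(−μ) μ^j/j! ≈ 0.2256.

0.2256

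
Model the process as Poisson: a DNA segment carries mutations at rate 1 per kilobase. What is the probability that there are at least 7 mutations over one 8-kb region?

0.6866

Over the interval, μ = 1 × 8 = 8 (an 8-kb region = 8 kilobases).
P(N ≥ 7) = 1 − P(N ≤ 6) = 1 − Σ_{j=0}^{6} e^(−μ) μ^j/j! ≈ 0.6866.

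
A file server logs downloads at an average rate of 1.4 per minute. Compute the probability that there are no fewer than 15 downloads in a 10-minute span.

0.4296

Over the interval, μ = 1.4 × 10 = 14 (a 10-minute span = 10 minutes).
P(N ≥ 15) = 1 − P(N ≤ 14) = 1 − Σ_{j=0}^{14} e^(−μ) μ^j/j! ≈ 0.4296.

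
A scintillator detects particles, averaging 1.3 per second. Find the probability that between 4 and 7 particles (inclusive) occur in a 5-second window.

0.5609

Over the interval, μ = 1.3 × 5 = 6.5 (a 5-second window = 5 seconds).
P(4 ≤ N ≤ 7) = Σ_{j=4}^{7} e^(−6.5) · 6.5^j/j! ≈ 0.5609.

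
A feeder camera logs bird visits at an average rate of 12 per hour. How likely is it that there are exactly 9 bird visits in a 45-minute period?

0.1318

Over the interval, μ = 12 × 0.75 = 9 (a 45-minute period = 0.75 hours).
P(N = 9) = e^(−μ) μ^9/9! = e^(−9) · 9^9/362880 ≈ 0.1318.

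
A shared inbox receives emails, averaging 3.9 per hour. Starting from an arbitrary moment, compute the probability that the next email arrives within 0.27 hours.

Inter-arrival times are exponential with rate λ = 3.9 per hour.
P(T ≤ 0.27) = 1 − e^(−λt) = 1 − e^(−3.9 × 0.27) = 1 − e^(−1.053) ≈ 0.6511.

0.6511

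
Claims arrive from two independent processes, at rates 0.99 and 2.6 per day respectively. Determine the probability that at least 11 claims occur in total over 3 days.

0.5124

Independent Poisson processes superpose: combined rate λ = 0.99 + 2.6 = 3.59 per day.
Over the interval, μ = 3.59 × 3 = 10.77 (3 days).
P(N ≥ 11) = 1 − P(N ≤ 10) ≈ 0.5124.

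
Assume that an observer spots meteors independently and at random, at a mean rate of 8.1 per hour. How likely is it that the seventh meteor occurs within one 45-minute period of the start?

Over the interval, μ = 8.1 × 0.75 = 6.075 (a 45-minute period = 0.75 hours).
The seventh arrival falls in the interval iff at least 7 events occur there: P(S_7 ≤ t) = P(N ≥ 7) = 1 − P(N ≤ 6) ≈ 0.4057.

0.4057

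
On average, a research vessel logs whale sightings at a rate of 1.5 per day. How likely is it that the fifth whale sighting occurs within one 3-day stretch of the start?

0.4679

Over the interval, μ = 1.5 × 3 = 4.5 (a 3-day stretch = 3 days).
The fifth arrival falls in the interval iff at least 5 events occur there: P(S_5 ≤ t) = P(N ≥ 5) = 1 − P(N ≤ 4) ≈ 0.4679.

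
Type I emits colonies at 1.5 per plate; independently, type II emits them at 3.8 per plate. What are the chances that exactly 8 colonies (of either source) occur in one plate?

0.0771

Independent Poisson processes superpose: combined rate λ = 1.5 + 3.8 = 5.3 per plate.
So μ = 5.3.
P(N = 8) = e^(−5.3) · 5.3^8/8! ≈ 0.0771.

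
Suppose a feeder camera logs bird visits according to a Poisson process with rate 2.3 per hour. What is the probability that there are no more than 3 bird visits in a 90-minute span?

0.5475

Over the interval, μ = 2.3 × 1.5 = 3.45 (a 90-minute span = 1.5 hours).
P(N ≤ 3) = Σ_{j=0}^{3} e^(−μ) μ^j/j! ≈ 0.5475.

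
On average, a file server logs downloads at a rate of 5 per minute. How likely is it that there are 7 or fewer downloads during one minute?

With mean μ = 5 per minute,
P(N ≤ 7) = Σ_{j=0}^{7} e^(−μ) μ^j/j! ≈ 0.8666.

0.8666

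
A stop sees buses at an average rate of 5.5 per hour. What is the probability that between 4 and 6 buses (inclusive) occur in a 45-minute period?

Over the interval, μ = 5.5 × 0.75 = 4.125 (a 45-minute period = 0.75 hours).
P(4 ≤ N ≤ 6) = Σ_{j=4}^{6} e^(−4.125) · 4.125^j/j! ≈ 0.4665.

0.4665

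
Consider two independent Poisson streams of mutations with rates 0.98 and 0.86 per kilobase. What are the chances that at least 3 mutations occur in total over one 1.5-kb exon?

Independent Poisson processes superpose: combined rate λ = 0.98 + 0.86 = 1.84 per kilobase.
Over the interval, μ = 1.84 × 1.5 = 2.76 (a 1.5-kb exon = 1.5 kilobases).
P(N ≥ 3) = 1 − P(N ≤ 2) ≈ 0.5210.

0.5210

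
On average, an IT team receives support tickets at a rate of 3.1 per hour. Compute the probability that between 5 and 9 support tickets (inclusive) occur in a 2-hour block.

Over the interval, μ = 3.1 × 2 = 6.2 (a 2-hour block = 2 hours).
P(5 ≤ N ≤ 9) = Σ_{j=5}^{9} e^(−6.2) · 6.2^j/j! ≈ 0.6424.

0.6424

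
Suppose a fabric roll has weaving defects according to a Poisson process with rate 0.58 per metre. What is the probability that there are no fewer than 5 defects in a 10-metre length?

0.6873

Over the interval, μ = 0.58 × 10 = 5.8 (a 10-metre length = 10 metres).
P(N ≥ 5) = 1 − P(N ≤ 4) = 1 − Σ_{j=0}^{4} e^(−μ) μ^j/j! ≈ 0.6873.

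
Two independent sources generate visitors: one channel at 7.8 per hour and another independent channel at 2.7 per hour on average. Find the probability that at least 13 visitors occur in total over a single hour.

0.2580

Independent Poisson processes superpose: combined rate λ = 7.8 + 2.7 = 10.5 per hour.
So μ = 10.5.
P(N ≥ 13) = 1 − P(N ≤ 12) ≈ 0.2580.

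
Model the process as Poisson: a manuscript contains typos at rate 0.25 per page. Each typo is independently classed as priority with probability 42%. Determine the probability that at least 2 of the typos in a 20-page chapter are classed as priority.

0.6204

Thinning: the typos that are classed as priority themselves form a Poisson process with rate 0.42 × 0.25 = 0.105 per page.
Over the interval, μ = 0.105 × 20 = 2.1 (a 20-page chapter = 20 pages).
P(N ≥ 2) = 1 − P(N ≤ 1) ≈ 0.6204.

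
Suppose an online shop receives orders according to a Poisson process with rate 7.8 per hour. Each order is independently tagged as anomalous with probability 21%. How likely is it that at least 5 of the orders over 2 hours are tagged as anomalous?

0.2330

Thinning: the orders that are tagged as anomalous themselves form a Poisson process with rate 0.21 × 7.8 = 1.638 per hour.
Over the interval, μ = 1.638 × 2 = 3.276 (2 hours).
P(N ≥ 5) = 1 − P(N ≤ 4) ≈ 0.2330.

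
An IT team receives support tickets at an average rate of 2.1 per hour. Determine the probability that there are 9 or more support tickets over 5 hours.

0.7206

Over the interval, μ = 2.1 × 5 = 10.5 (5 hours).
P(N ≥ 9) = 1 − P(N ≤ 8) = 1 − Σ_{j=0}^{8} e^(−μ) μ^j/j! ≈ 0.7206.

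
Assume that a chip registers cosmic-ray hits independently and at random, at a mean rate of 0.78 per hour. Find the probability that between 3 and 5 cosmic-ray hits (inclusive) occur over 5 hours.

Over the interval, μ = 0.78 × 5 = 3.9 (5 hours).
P(3 ≤ N ≤ 5) = Σ_{j=3}^{5} e^(−3.9) · 3.9^j/j! ≈ 0.5474.

0.5474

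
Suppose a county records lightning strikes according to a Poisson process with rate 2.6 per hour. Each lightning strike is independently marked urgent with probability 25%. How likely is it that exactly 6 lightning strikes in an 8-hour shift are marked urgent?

0.1515

Thinning: the lightning strikes that are marked urgent themselves form a Poisson process with rate 0.25 × 2.6 = 0.65 per hour.
Over the interval, μ = 0.65 × 8 = 5.2 (an 8-hour shift = 8 hours).
P(N = 6) = e^(−5.2) · 5.2^6/6! ≈ 0.1515.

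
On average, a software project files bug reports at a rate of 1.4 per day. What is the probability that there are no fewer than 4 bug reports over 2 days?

Over the interval, μ = 1.4 × 2 = 2.8 (2 days).
P(N ≥ 4) = 1 − P(N ≤ 3) = 1 − Σ_{j=0}^{3} e^(−μ) μ^j/j! ≈ 0.3081.

0.3081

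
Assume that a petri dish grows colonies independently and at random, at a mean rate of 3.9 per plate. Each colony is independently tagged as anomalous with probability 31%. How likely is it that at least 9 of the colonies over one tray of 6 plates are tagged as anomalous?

Thinning: the colonies that are tagged as anomalous themselves form a Poisson process with rate 0.31 × 3.9 = 1.209 per plate.
Over the interval, μ = 1.209 × 6 = 7.254 (a tray of 6 plates = 6 plates).
P(N ≥ 9) = 1 − P(N ≤ 8) ≈ 0.3046.

0.3046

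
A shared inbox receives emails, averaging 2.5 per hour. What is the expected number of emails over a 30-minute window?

1.25

E[N] = λt = 2.5 × 0.5 = 1.25 (a 30-minute window = 0.5 hours).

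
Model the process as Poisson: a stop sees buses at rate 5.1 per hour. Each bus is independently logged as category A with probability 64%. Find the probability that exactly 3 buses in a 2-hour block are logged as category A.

Thinning: the buses that are logged as category A themselves form a Poisson process with rate 0.64 × 5.1 = 3.264 per hour.
Over the interval, μ = 3.264 × 2 = 6.528 (a 2-hour block = 2 hours).
P(N = 3) = e^(−6.528) · 6.528^3/3! ≈ 0.0678.

0.0678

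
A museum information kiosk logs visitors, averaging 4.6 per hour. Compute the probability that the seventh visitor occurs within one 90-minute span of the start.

0.5353

Over the interval, μ = 4.6 × 1.5 = 6.9 (a 90-minute span = 1.5 hours).
The seventh arrival falls in the interval iff at least 7 events occur there: P(S_7 ≤ t) = P(N ≥ 7) = 1 − P(N ≤ 6) ≈ 0.5353.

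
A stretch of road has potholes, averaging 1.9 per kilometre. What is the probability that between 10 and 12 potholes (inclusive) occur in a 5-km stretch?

0.3146

Over the interval, μ = 1.9 × 5 = 9.5 (a 5-km stretch = 5 kilometres).
P(10 ≤ N ≤ 12) = Σ_{j=10}^{12} e^(−9.5) · 9.5^j/j! ≈ 0.3146.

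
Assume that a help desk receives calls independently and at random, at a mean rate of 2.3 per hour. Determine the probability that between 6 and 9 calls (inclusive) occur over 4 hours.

Over the interval, μ = 2.3 × 4 = 9.2 (4 hours).
P(6 ≤ N ≤ 9) = Σ_{j=6}^{9} e^(−9.2) · 9.2^j/j! ≈ 0.4570.

0.4570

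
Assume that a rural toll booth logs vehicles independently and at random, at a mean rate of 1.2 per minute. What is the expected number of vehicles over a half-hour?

E[N] = λt = 1.2 × 30 = 36 (a half-hour = 30 minutes).

36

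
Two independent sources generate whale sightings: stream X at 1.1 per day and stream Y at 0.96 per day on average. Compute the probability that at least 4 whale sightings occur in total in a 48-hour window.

Independent Poisson processes superpose: combined rate λ = 1.1 + 0.96 = 2.06 per day.
Over the interval, μ = 2.06 × 2 = 4.12 (a 48-hour window = 2 days).
P(N ≥ 4) = 1 − P(N ≤ 3) ≈ 0.5896.

0.5896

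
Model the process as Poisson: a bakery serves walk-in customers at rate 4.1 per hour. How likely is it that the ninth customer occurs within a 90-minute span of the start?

0.1686

Over the interval, μ = 4.1 × 1.5 = 6.15 (a 90-minute span = 1.5 hours).
The ninth arrival falls in the interval iff at least 9 events occur there: P(S_9 ≤ t) = P(N ≥ 9) = 1 − P(N ≤ 8) ≈ 0.1686.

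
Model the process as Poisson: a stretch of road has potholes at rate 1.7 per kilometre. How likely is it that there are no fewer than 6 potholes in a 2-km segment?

Over the interval, μ = 1.7 × 2 = 3.4 (a 2-km segment = 2 kilometres).
P(N ≥ 6) = 1 − P(N ≤ 5) = 1 − Σ_{j=0}^{5} e^(−μ) μ^j/j! ≈ 0.1295.

0.1295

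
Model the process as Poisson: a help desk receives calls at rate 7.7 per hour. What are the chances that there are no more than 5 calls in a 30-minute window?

0.8081

Over the interval, μ = 7.7 × 0.5 = 3.85 (a 30-minute window = 0.5 hours).
P(N ≤ 5) = Σ_{j=0}^{5} e^(−μ) μ^j/j! ≈ 0.8081.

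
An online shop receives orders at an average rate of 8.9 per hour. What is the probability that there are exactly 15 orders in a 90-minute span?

0.0929

Over the interval, μ = 8.9 × 1.5 = 13.35 (a 90-minute span = 1.5 hours).
P(N = 15) = e^(−μ) μ^15/15! = e^(−13.35) · 13.35^15/1307674368000 ≈ 0.0929.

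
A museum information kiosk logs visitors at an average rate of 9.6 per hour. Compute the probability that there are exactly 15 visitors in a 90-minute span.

0.1012

Over the interval, μ = 9.6 × 1.5 = 14.4 (a 90-minute span = 1.5 hours).
P(N = 15) = e^(−μ) μ^15/15! = e^(−14.4) · 14.4^15/1307674368000 ≈ 0.1012.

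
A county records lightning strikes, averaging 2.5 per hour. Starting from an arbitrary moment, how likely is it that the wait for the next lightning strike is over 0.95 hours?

0.0930

The wait for the next event is exponential with rate λ = 2.5 per hour.
P(T > 0.95) = e^(−λt) = e^(−2.5 × 0.95) = e^(−2.375) ≈ 0.0930.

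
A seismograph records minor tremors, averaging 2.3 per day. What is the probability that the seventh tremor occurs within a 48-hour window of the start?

0.1820

Over the interval, μ = 2.3 × 2 = 4.6 (a 48-hour window = 2 days).
The seventh arrival falls in the interval iff at least 7 events occur there: P(S_7 ≤ t) = P(N ≥ 7) = 1 − P(N ≤ 6) ≈ 0.1820.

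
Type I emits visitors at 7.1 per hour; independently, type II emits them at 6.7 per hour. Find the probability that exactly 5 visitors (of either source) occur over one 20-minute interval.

0.1725

Independent Poisson processes superpose: combined rate λ = 7.1 + 6.7 = 13.8 per hour.
Over the interval, μ = 13.8 × 1/3 = 4.6 (a 20-minute interval = 1/3 hours).
P(N = 5) = e^(−4.6) · 4.6^5/5! ≈ 0.1725.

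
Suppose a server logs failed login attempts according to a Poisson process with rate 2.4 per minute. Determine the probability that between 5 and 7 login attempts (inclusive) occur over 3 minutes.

0.4134

Over the interval, μ = 2.4 × 3 = 7.2 (3 minutes).
P(5 ≤ N ≤ 7) = Σ_{j=5}^{7} e^(−7.2) · 7.2^j/j! ≈ 0.4134.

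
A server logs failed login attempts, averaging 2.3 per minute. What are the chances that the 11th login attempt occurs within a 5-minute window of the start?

0.5983

Over the interval, μ = 2.3 × 5 = 11.5 (a 5-minute window = 5 minutes).
The 11th arrival falls in the interval iff at least 11 events occur there: P(S_11 ≤ t) = P(N ≥ 11) = 1 − P(N ≤ 10) ≈ 0.5983.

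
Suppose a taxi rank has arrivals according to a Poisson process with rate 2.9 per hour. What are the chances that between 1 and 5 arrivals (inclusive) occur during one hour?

With mean μ = 2.9 per hour,
P(1 ≤ N ≤ 5) = Σ_{j=1}^{5} e^(−2.9) · 2.9^j/j! ≈ 0.8708.

0.8708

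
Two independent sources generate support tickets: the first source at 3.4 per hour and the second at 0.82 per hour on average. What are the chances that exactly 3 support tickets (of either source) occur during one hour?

0.1841

Independent Poisson processes superpose: combined rate λ = 3.4 + 0.82 = 4.22 per hour.
So μ = 4.22.
P(N = 3) = e^(−4.22) · 4.22^3/3! ≈ 0.1841.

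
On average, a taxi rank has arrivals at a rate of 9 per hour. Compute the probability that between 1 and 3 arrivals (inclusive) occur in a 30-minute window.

0.3312

Over the interval, μ = 9 × 0.5 = 4.5 (a 30-minute window = 0.5 hours).
P(1 ≤ N ≤ 3) = Σ_{j=1}^{3} e^(−4.5) · 4.5^j/j! ≈ 0.3312.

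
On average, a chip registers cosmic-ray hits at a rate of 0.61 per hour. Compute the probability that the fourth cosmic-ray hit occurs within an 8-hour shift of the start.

0.7177

Over the interval, μ = 0.61 × 8 = 4.88 (an 8-hour shift = 8 hours).
The fourth arrival falls in the interval iff at least 4 events occur there: P(S_4 ≤ t) = P(N ≥ 4) = 1 − P(N ≤ 3) ≈ 0.7177.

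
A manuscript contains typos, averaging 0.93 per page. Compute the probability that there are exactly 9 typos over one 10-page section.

Over the interval, μ = 0.93 × 10 = 9.3 (a 10-page section = 10 pages).
P(N = 9) = e^(−μ) μ^9/9! = e^(−9.3) · 9.3^9/362880 ≈ 0.1311.

0.1311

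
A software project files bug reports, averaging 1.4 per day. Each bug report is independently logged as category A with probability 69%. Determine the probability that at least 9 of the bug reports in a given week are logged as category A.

0.2404

Thinning: the bug reports that are logged as category A themselves form a Poisson process with rate 0.69 × 1.4 = 0.966 per day.
Over the interval, μ = 0.966 × 7 = 6.762 (a week = 7 days).
P(N ≥ 9) = 1 − P(N ≤ 8) ≈ 0.2404.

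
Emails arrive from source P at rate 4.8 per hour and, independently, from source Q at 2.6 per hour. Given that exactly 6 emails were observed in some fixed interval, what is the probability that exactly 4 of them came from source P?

Given the total, each event is independently from source P with probability p = λ_P/(λ_P+λ_Q) = 4.8/7.4 ≈ 0.6486.
So K ~ Binomial(6, 4.8/7.4): P(K = 4) = C(6,4) · (4.8/7.4)^4 · (2.6/7.4)^2 ≈ 0.3278.

0.3278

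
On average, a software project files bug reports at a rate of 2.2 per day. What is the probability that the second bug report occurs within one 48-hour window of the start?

0.9337

Over the interval, μ = 2.2 × 2 = 4.4 (a 48-hour window = 2 days).
The second arrival falls in the interval iff at least 2 events occur there: P(S_2 ≤ t) = P(N ≥ 2) = 1 − P(N ≤ 1) ≈ 0.9337.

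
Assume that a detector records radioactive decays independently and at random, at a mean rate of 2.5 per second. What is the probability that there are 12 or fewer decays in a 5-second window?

0.5190

Over the interval, μ = 2.5 × 5 = 12.5 (a 5-second window = 5 seconds).
P(N ≤ 12) = Σ_{j=0}^{12} e^(−μ) μ^j/j! ≈ 0.5190.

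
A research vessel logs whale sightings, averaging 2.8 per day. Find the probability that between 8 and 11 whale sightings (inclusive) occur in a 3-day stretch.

0.4584

Over the interval, μ = 2.8 × 3 = 8.4 (a 3-day stretch = 3 days).
P(8 ≤ N ≤ 11) = Σ_{j=8}^{11} e^(−8.4) · 8.4^j/j! ≈ 0.4584.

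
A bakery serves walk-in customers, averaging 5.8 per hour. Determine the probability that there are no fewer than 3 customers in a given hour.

With mean μ = 5.8 per hour,
P(N ≥ 3) = 1 − P(N ≤ 2) = 1 − Σ_{j=0}^{2} e^(−μ) μ^j/j! ≈ 0.9285.

0.9285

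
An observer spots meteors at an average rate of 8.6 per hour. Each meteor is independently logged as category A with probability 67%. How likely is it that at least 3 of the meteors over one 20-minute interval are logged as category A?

Thinning: the meteors that are logged as category A themselves form a Poisson process with rate 0.67 × 8.6 = 5.762 per hour.
Over the interval, μ = 5.762 × 1/3 ≈ 1.92067 (a 20-minute interval = 1/3 hours).
P(N ≥ 3) = 1 − P(N ≤ 2) ≈ 0.3019.

0.3019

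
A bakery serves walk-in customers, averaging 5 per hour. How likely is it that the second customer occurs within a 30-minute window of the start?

Over the interval, μ = 5 × 0.5 = 2.5 (a 30-minute window = 0.5 hours).
The second arrival falls in the interval iff at least 2 events occur there: P(S_2 ≤ t) = P(N ≥ 2) = 1 − P(N ≤ 1) ≈ 0.7127.

0.7127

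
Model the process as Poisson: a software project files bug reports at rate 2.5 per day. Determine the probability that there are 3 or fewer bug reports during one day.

0.7576

With mean μ = 2.5 per day,
P(N ≤ 3) = Σ_{j=0}^{3} e^(−μ) μ^j/j! ≈ 0.7576.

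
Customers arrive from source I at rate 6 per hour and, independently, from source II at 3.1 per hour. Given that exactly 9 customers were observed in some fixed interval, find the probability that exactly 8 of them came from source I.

0.1095

Given the total, each event is independently from source I with probability p = λ_I/(λ_I+λ_II) = 6/9.1 ≈ 0.6593.
So K ~ Binomial(9, 6/9.1): P(K = 8) = C(9,8) · (6/9.1)^8 · (3.1/9.1)^1 ≈ 0.1095.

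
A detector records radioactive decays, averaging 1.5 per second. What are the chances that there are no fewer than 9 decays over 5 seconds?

0.3380

Over the interval, μ = 1.5 × 5 = 7.5 (5 seconds).
P(N ≥ 9) = 1 − P(N ≤ 8) = 1 − Σ_{j=0}^{8} e^(−μ) μ^j/j! ≈ 0.3380.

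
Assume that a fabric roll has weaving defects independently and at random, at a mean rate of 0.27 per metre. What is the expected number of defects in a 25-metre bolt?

6.75

E[N] = λt = 0.27 × 25 = 6.75 (a 25-metre bolt = 25 metres).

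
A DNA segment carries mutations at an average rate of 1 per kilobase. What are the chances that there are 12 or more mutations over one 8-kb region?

Over the interval, μ = 1 × 8 = 8 (an 8-kb region = 8 kilobases).
P(N ≥ 12) = 1 − P(N ≤ 11) = 1 − Σ_{j=0}^{11} e^(−μ) μ^j/j! ≈ 0.1119.

0.1119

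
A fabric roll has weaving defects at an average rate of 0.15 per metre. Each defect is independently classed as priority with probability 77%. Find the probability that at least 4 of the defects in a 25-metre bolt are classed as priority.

0.3276

Thinning: the defects that are classed as priority themselves form a Poisson process with rate 0.77 × 0.15 = 0.1155 per metre.
Over the interval, μ = 0.1155 × 25 = 2.8875 (a 25-metre bolt = 25 metres).
P(N ≥ 4) = 1 − P(N ≤ 3) ≈ 0.3276.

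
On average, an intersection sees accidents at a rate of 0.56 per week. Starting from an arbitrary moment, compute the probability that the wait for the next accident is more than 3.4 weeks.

0.1490

The wait for the next event is exponential with rate λ = 0.56 per week.
P(T > 3.4) = e^(−λt) = e^(−0.56 × 3.4) = e^(−1.904) ≈ 0.1490.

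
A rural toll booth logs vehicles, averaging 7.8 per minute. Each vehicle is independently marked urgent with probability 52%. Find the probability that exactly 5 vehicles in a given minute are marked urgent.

0.1584

Thinning: the vehicles that are marked urgent themselves form a Poisson process with rate 0.52 × 7.8 = 4.056 per minute.
So μ = 4.056.
P(N = 5) = e^(−4.056) · 4.056^5/5! ≈ 0.1584.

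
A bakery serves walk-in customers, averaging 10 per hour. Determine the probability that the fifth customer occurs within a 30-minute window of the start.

0.5595

Over the interval, μ = 10 × 0.5 = 5 (a 30-minute window = 0.5 hours).
The fifth arrival falls in the interval iff at least 5 events occur there: P(S_5 ≤ t) = P(N ≥ 5) = 1 − P(N ≤ 4) ≈ 0.5595.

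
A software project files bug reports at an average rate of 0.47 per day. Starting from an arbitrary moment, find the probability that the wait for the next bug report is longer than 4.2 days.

0.1389

The wait for the next event is exponential with rate λ = 0.47 per day.
P(T > 4.2) = e^(−λt) = e^(−0.47 × 4.2) = e^(−1.974) ≈ 0.1389.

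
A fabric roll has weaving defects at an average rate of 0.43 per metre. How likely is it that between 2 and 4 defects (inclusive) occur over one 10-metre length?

0.4985

Over the interval, μ = 0.43 × 10 = 4.3 (a 10-metre length = 10 metres).
P(2 ≤ N ≤ 4) = Σ_{j=2}^{4} e^(−4.3) · 4.3^j/j! ≈ 0.4985.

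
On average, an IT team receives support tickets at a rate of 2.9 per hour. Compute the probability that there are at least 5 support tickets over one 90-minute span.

0.4392

Over the interval, μ = 2.9 × 1.5 = 4.35 (a 90-minute span = 1.5 hours).
P(N ≥ 5) = 1 − P(N ≤ 4) = 1 − Σ_{j=0}^{4} e^(−μ) μ^j/j! ≈ 0.4392.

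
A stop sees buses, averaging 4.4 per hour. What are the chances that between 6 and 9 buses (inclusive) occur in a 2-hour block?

Over the interval, μ = 4.4 × 2 = 8.8 (a 2-hour block = 2 hours).
P(6 ≤ N ≤ 9) = Σ_{j=6}^{9} e^(−8.8) · 8.8^j/j! ≈ 0.4854.

0.4854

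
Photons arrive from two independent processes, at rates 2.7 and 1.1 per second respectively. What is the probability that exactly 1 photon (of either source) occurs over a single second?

Independent Poisson processes superpose: combined rate λ = 2.7 + 1.1 = 3.8 per second.
So μ = 3.8.
P(N = 1) = e^(−3.8) · 3.8^1/1! ≈ 0.0850.

0.0850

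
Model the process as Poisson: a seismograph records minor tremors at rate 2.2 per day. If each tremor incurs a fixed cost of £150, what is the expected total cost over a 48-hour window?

E[N] = 2.2 × 2 = 4.4 (a 48-hour window = 2 days); E[cost] = 4.4 × £150 = £660.

£660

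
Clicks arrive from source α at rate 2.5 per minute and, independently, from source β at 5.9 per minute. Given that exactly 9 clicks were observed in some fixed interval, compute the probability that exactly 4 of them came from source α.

Given the total, each event is independently from source α with probability p = λ_α/(λ_α+λ_β) = 2.5/8.4 ≈ 0.2976.
So K ~ Binomial(9, 2.5/8.4): P(K = 4) = C(9,4) · (2.5/8.4)^4 · (5.9/8.4)^5 ≈ 0.1690.

0.1690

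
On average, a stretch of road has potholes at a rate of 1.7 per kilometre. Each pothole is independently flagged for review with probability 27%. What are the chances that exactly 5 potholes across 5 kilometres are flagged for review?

0.0535

Thinning: the potholes that are flagged for review themselves form a Poisson process with rate 0.27 × 1.7 = 0.459 per kilometre.
Over the interval, μ = 0.459 × 5 = 2.295 (5 kilometres).
P(N = 5) = e^(−2.295) · 2.295^5/5! ≈ 0.0535.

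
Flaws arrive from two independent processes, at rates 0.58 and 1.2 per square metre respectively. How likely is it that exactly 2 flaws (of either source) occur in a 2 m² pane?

0.1802

Independent Poisson processes superpose: combined rate λ = 0.58 + 1.2 = 1.78 per square metre.
Over the interval, μ = 1.78 × 2 = 3.56 (a 2 m² pane = 2 square metres).
P(N = 2) = e^(−3.56) · 3.56^2/2! ≈ 0.1802.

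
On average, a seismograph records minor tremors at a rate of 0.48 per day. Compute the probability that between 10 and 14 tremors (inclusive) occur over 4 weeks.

0.4909

Over the interval, μ = 0.48 × 28 = 13.44 (4 weeks = 28 days).
P(10 ≤ N ≤ 14) = Σ_{j=10}^{14} e^(−13.44) · 13.44^j/j! ≈ 0.4909.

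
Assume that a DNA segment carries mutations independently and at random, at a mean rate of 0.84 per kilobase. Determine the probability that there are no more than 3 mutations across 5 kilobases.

0.3954

Over the interval, μ = 0.84 × 5 = 4.2 (5 kilobases).
P(N ≤ 3) = Σ_{j=0}^{3} e^(−μ) μ^j/j! ≈ 0.3954.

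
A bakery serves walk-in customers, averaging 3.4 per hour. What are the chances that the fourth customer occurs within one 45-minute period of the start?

0.2532

Over the interval, μ = 3.4 × 0.75 = 2.55 (a 45-minute period = 0.75 hours).
The fourth arrival falls in the interval iff at least 4 events occur there: P(S_4 ≤ t) = P(N ≥ 4) = 1 − P(N ≤ 3) ≈ 0.2532.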